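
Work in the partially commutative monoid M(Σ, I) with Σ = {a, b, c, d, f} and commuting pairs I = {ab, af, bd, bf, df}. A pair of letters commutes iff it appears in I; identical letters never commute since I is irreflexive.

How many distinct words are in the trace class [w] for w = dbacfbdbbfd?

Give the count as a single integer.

drop 0:d onto floor
drop 1:b onto floor
drop 2:a onto {0:d}
drop 3:c onto {1:b, 2:a}
drop 4:f onto {3:c}
drop 5:b onto {3:c}
drop 6:d onto {3:c}
drop 7:b onto {5:b}
drop 8:b onto {7:b}
drop 9:f onto {4:f}
drop 10:d onto {6:d}
ground layer = {0:d, 1:b}
drop-orders for the pieces not yet dropped (sum over which currently-grounded one goes next):
  1 to go: {8} 1  {9} 1  {10} 1
  2 to go: {4,9} 1  {6,10} 1  {7,8} 1  {8,9} 2  {8,10} 2  {9,10} 2
  3 to go: {4,8,9} 3  {4,9,10} 3  {5,7,8} 1  {6,8,10} 3  {6,9,10} 3  {7,8,9} 3  {7,8,10} 3  {8,9,10} 6
  4 to go: {4,6,9,10} 6  {4,7,8,9} 6  {4,8,9,10} 12  {5,7,8,9} 4  {5,7,8,10} 4  {6,7,8,10} 6  {6,8,9,10} 12  {7,8,9,10} 12
  5 to go: {4,5,7,8,9} 10  {4,6,8,9,10} 30  {4,7,8,9,10} 30  {5,6,7,8,10} 10  {5,7,8,9,10} 20  {6,7,8,9,10} 30
  6 to go: {4,5,7,8,9,10} 60  {4,6,7,8,9,10} 90  {5,6,7,8,9,10} 60
  7 to go: {4,5,6,7,8,9,10} 210
  8 to go: {3,4,5,6,7,8,9,10} 210
  9 to go: {1,3,4,5,6,7,8,9,10} 210  {2,3,4,5,6,7,8,9,10} 210
  if 0:d drops first: 420 orders
  if 1:b drops first: 210 orders
heap linearizations: 630

630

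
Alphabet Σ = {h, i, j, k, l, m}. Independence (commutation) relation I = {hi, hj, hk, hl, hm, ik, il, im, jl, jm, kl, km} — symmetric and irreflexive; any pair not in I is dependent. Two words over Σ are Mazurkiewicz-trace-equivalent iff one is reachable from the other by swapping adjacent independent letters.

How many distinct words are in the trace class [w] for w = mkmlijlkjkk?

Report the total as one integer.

piece 0:m — minimal
piece 1:k — minimal
piece 2:m rests on {0:m}
piece 3:l rests on {2:m}
piece 4:i — minimal
piece 5:j rests on {1:k, 4:i}
piece 6:l rests on {3:l}
piece 7:k rests on {5:j}
piece 8:j rests on {7:k}
piece 9:k rests on {8:j}
piece 10:k rests on {9:k}
minimal pieces: {0:m, 1:k, 4:i}
ways to finish when only these pieces remain (= sum over removing one remaining piece with nothing left below it):
  1 left: {6}→1  {10}→1
  2 left: {3,6}→1  {6,10}→2  {9,10}→1
  3 left: {2,3,6}→1  {3,6,10}→3  {6,9,10}→3  {8,9,10}→1
  4 left: {0,2,3,6}→1  {2,3,6,10}→4  {3,6,9,10}→6  {6,8,9,10}→4  {7,8,9,10}→1
  5 left: {0,2,3,6,10}→5  {2,3,6,9,10}→10  {3,6,8,9,10}→10  {5,7,8,9,10}→1  {6,7,8,9,10}→5
  6 left: {0,2,3,6,9,10}→15  {1,5,7,8,9,10}→1  {2,3,6,8,9,10}→20  {3,6,7,8,9,10}→15  {4,5,7,8,9,10}→1  {5,6,7,8,9,10}→6
  7 left: {0,2,3,6,8,9,10}→35  {1,4,5,7,8,9,10}→2  {1,5,6,7,8,9,10}→7  {2,3,6,7,8,9,10}→35  {3,5,6,7,8,9,10}→21  {4,5,6,7,8,9,10}→7
  8 left: {0,2,3,6,7,8,9,10}→70  {1,3,5,6,7,8,9,10}→28  {1,4,5,6,7,8,9,10}→16  {2,3,5,6,7,8,9,10}→56  {3,4,5,6,7,8,9,10}→28
  9 left: {0,2,3,5,6,7,8,9,10}→126  {1,2,3,5,6,7,8,9,10}→84  {1,3,4,5,6,7,8,9,10}→72  {2,3,4,5,6,7,8,9,10}→84
  placing 0:m first → 240 extensions
  placing 1:k first → 210 extensions
  placing 4:i first → 210 extensions
total linear extensions = 660

660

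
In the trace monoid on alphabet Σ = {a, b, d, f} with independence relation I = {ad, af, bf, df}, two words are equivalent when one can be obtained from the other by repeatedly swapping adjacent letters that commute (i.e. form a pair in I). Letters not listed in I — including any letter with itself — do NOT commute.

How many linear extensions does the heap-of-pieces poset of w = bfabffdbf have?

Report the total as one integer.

126

piece 0:b — minimal
piece 1:f — minimal
piece 2:a rests on {0:b}
piece 3:b rests on {2:a}
piece 4:f rests on {1:f}
piece 5:f rests on {4:f}
piece 6:d rests on {3:b}
piece 7:b rests on {6:d}
piece 8:f rests on {5:f}
minimal pieces: {0:b, 1:f}
ways to finish when only these pieces remain (= sum over removing one remaining piece with nothing left below it):
  1 left: {7}→1  {8}→1
  2 left: {5,8}→1  {6,7}→1  {7,8}→2
  3 left: {3,6,7}→1  {4,5,8}→1  {5,7,8}→3  {6,7,8}→3
  4 left: {1,4,5,8}→1  {2,3,6,7}→1  {3,6,7,8}→4  {4,5,7,8}→4  {5,6,7,8}→6
  5 left: {0,2,3,6,7}→1  {1,4,5,7,8}→5  {2,3,6,7,8}→5  {3,5,6,7,8}→10  {4,5,6,7,8}→10
  6 left: {0,2,3,6,7,8}→6  {1,4,5,6,7,8}→15  {2,3,5,6,7,8}→15  {3,4,5,6,7,8}→20
  7 left: {0,2,3,5,6,7,8}→21  {1,3,4,5,6,7,8}→35  {2,3,4,5,6,7,8}→35
  placing 0:b first → 70 extensions
  placing 1:f first → 56 extensions
total linear extensions = 126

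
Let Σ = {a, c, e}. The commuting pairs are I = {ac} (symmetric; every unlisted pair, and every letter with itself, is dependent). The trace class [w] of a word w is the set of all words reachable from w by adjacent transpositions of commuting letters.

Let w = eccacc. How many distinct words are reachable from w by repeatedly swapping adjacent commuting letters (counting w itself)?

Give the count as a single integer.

5

0(e) covers ∅
1(c) covers 0:e
2(c) covers 1:c
3(a) covers 0:e
4(c) covers 2:c
5(c) covers 4:c
floor of heap: 0:e
completions by unplaced set U, small U first (add the entries for U minus each lowest piece of U):
  |U|=1: {3}:1  {5}:1
  |U|=2: {3,5}:2  {4,5}:1
  |U|=3: {2,4,5}:1  {3,4,5}:3
  |U|=4: {1,2,4,5}:1  {2,3,4,5}:4
  start at 0(e): 5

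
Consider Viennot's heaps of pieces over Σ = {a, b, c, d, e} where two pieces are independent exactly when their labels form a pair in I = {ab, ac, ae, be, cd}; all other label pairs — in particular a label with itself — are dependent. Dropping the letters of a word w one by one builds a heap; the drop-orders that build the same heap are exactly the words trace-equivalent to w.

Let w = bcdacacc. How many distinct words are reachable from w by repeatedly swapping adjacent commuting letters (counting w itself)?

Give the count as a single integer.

35

drop 0:b onto floor
drop 1:c onto {0:b}
drop 2:d onto {0:b}
drop 3:a onto {2:d}
drop 4:c onto {1:c}
drop 5:a onto {3:a}
drop 6:c onto {4:c}
drop 7:c onto {6:c}
ground layer = {0:b}
drop-orders for the pieces not yet dropped (sum over which currently-grounded one goes next):
  1 to go: {5} 1  {7} 1
  2 to go: {3,5} 1  {5,7} 2  {6,7} 1
  3 to go: {2,3,5} 1  {3,5,7} 3  {4,6,7} 1  {5,6,7} 3
  4 to go: {1,4,6,7} 1  {2,3,5,7} 4  {3,5,6,7} 6  {4,5,6,7} 4
  5 to go: {1,4,5,6,7} 5  {2,3,5,6,7} 10  {3,4,5,6,7} 10
  6 to go: {1,3,4,5,6,7} 15  {2,3,4,5,6,7} 20
  if 0:b drops first: 35 orders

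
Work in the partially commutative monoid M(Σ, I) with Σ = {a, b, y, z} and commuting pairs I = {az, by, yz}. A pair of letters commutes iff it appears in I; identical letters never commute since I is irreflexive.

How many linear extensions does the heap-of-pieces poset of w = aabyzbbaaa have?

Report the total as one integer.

5

drop 0:a onto floor
drop 1:a onto {0:a}
drop 2:b onto {1:a}
drop 3:y onto {1:a}
drop 4:z onto {2:b}
drop 5:b onto {4:z}
drop 6:b onto {5:b}
drop 7:a onto {3:y, 6:b}
drop 8:a onto {7:a}
drop 9:a onto {8:a}
ground layer = {0:a}
drop-orders for the pieces not yet dropped (sum over which currently-grounded one goes next):
  1 to go: {9} 1
  2 to go: {8,9} 1
  3 to go: {7,8,9} 1
  4 to go: {3,7,8,9} 1  {6,7,8,9} 1
  5 to go: {3,6,7,8,9} 2  {5,6,7,8,9} 1
  6 to go: {3,5,6,7,8,9} 3  {4,5,6,7,8,9} 1
  7 to go: {2,4,5,6,7,8,9} 1  {3,4,5,6,7,8,9} 4
  8 to go: {2,3,4,5,6,7,8,9} 5
  if 0:a drops first: 5 orders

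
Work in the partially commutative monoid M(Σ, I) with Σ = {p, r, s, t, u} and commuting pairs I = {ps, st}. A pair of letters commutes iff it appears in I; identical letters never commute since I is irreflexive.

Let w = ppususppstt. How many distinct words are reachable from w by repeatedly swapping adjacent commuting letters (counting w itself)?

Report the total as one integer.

15

piece 0:p — minimal
piece 1:p rests on {0:p}
piece 2:u rests on {1:p}
piece 3:s rests on {2:u}
piece 4:u rests on {3:s}
piece 5:s rests on {4:u}
piece 6:p rests on {4:u}
piece 7:p rests on {6:p}
piece 8:s rests on {5:s}
piece 9:t rests on {7:p}
piece 10:t rests on {9:t}
minimal pieces: {0:p}
ways to finish when only these pieces remain (= sum over removing one remaining piece with nothing left below it):
  1 left: {8}→1  {10}→1
  2 left: {5,8}→1  {8,10}→2  {9,10}→1
  3 left: {5,8,10}→3  {7,9,10}→1  {8,9,10}→3
  4 left: {5,8,9,10}→6  {6,7,9,10}→1  {7,8,9,10}→4
  5 left: {5,7,8,9,10}→10  {6,7,8,9,10}→5
  6 left: {5,6,7,8,9,10}→15
  7 left: {4,5,6,7,8,9,10}→15
  8 left: {3,4,5,6,7,8,9,10}→15
  9 left: {2,3,4,5,6,7,8,9,10}→15
  placing 0:p first → 15 extensions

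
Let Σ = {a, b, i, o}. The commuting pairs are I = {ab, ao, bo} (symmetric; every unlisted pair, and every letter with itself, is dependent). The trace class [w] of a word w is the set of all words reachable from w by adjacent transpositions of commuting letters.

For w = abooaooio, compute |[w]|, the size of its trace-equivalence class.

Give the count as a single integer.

piece 0:a — minimal
piece 1:b — minimal
piece 2:o — minimal
piece 3:o rests on {2:o}
piece 4:a rests on {0:a}
piece 5:o rests on {3:o}
piece 6:o rests on {5:o}
piece 7:i rests on {1:b, 4:a, 6:o}
piece 8:o rests on {7:i}
minimal pieces: {0:a, 1:b, 2:o}
ways to finish when only these pieces remain (= sum over removing one remaining piece with nothing left below it):
  1 left: {8}→1
  2 left: {7,8}→1
  3 left: {1,7,8}→1  {4,7,8}→1  {6,7,8}→1
  4 left: {0,4,7,8}→1  {1,4,7,8}→2  {1,6,7,8}→2  {4,6,7,8}→2  {5,6,7,8}→1
  5 left: {0,1,4,7,8}→3  {0,4,6,7,8}→3  {1,4,6,7,8}→6  {1,5,6,7,8}→3  {3,5,6,7,8}→1  {4,5,6,7,8}→3
  6 left: {0,1,4,6,7,8}→12  {0,4,5,6,7,8}→6  {1,3,5,6,7,8}→4  {1,4,5,6,7,8}→12  {2,3,5,6,7,8}→1  {3,4,5,6,7,8}→4
  7 left: {0,1,4,5,6,7,8}→30  {0,3,4,5,6,7,8}→10  {1,2,3,5,6,7,8}→5  {1,3,4,5,6,7,8}→20  {2,3,4,5,6,7,8}→5
  placing 0:a first → 30 extensions
  placing 1:b first → 15 extensions
  placing 2:o first → 60 extensions
total linear extensions = 105

105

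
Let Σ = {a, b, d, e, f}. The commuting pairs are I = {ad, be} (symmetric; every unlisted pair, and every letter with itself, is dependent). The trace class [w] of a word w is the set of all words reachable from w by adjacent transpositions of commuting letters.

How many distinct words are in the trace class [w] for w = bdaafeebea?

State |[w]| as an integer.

#0=b has no predecessor
#1=d depends on [0:b]
#2=a depends on [0:b]
#3=a depends on [2:a]
#4=f depends on [1:d, 3:a]
#5=e depends on [4:f]
#6=e depends on [5:e]
#7=b depends on [4:f]
#8=e depends on [6:e]
#9=a depends on [7:b, 8:e]
sources: [0:b]
N(rest) = Σ N(rest − s) over sources s of rest; N(one piece) = 1:
  size 1 → [9]=1
  size 2 → [7,9]=1  [8,9]=1
  size 3 → [6,8,9]=1  [7,8,9]=2
  size 4 → [5,6,8,9]=1  [6,7,8,9]=3
  size 5 → [5,6,7,8,9]=4
  size 6 → [4,5,6,7,8,9]=4
  size 7 → [1,4,5,6,7,8,9]=4  [3,4,5,6,7,8,9]=4
  size 8 → [1,3,4,5,6,7,8,9]=8  [2,3,4,5,6,7,8,9]=4
  first=0(b) contributes 12

12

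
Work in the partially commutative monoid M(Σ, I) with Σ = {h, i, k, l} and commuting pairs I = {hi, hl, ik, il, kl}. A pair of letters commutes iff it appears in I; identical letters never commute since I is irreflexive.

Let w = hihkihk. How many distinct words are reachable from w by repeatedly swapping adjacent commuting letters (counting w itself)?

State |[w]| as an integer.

21

piece 0:h — minimal
piece 1:i — minimal
piece 2:h rests on {0:h}
piece 3:k rests on {2:h}
piece 4:i rests on {1:i}
piece 5:h rests on {3:k}
piece 6:k rests on {5:h}
minimal pieces: {0:h, 1:i}
ways to finish when only these pieces remain (= sum over removing one remaining piece with nothing left below it):
  1 left: {4}→1  {6}→1
  2 left: {1,4}→1  {4,6}→2  {5,6}→1
  3 left: {1,4,6}→3  {3,5,6}→1  {4,5,6}→3
  4 left: {1,4,5,6}→6  {2,3,5,6}→1  {3,4,5,6}→4
  5 left: {0,2,3,5,6}→1  {1,3,4,5,6}→10  {2,3,4,5,6}→5
  placing 0:h first → 15 extensions
  placing 1:i first → 6 extensions
total linear extensions = 21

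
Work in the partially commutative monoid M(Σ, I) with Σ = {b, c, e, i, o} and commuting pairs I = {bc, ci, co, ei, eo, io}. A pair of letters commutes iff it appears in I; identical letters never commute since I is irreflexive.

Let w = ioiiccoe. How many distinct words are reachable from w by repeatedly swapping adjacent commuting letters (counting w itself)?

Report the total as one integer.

560

piece 0:i — minimal
piece 1:o — minimal
piece 2:i rests on {0:i}
piece 3:i rests on {2:i}
piece 4:c — minimal
piece 5:c rests on {4:c}
piece 6:o rests on {1:o}
piece 7:e rests on {5:c}
minimal pieces: {0:i, 1:o, 4:c}
ways to finish when only these pieces remain (= sum over removing one remaining piece with nothing left below it):
  1 left: {3}→1  {6}→1  {7}→1
  2 left: {1,6}→1  {2,3}→1  {3,6}→2  {3,7}→2  {5,7}→1  {6,7}→2
  3 left: {0,2,3}→1  {1,3,6}→3  {1,6,7}→3  {2,3,6}→3  {2,3,7}→3  {3,5,7}→3  {3,6,7}→6  {4,5,7}→1  {5,6,7}→3
  4 left: {0,2,3,6}→4  {0,2,3,7}→4  {1,2,3,6}→6  {1,3,6,7}→12  {1,5,6,7}→6  {2,3,5,7}→6  {2,3,6,7}→12  {3,4,5,7}→4  {3,5,6,7}→12  {4,5,6,7}→4
  5 left: {0,1,2,3,6}→10  {0,2,3,5,7}→10  {0,2,3,6,7}→20  {1,2,3,6,7}→30  {1,3,5,6,7}→30  {1,4,5,6,7}→10  {2,3,4,5,7}→10  {2,3,5,6,7}→30  {3,4,5,6,7}→20
  6 left: {0,1,2,3,6,7}→60  {0,2,3,4,5,7}→20  {0,2,3,5,6,7}→60  {1,2,3,5,6,7}→90  {1,3,4,5,6,7}→60  {2,3,4,5,6,7}→60
  placing 0:i first → 210 extensions
  placing 1:o first → 140 extensions
  placing 4:c first → 210 extensions
total linear extensions = 560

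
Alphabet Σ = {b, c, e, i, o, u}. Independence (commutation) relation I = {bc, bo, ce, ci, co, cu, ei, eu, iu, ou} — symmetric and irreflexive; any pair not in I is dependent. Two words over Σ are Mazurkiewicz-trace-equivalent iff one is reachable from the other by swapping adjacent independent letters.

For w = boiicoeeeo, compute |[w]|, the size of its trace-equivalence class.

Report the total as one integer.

20

drop 0:b onto floor
drop 1:o onto floor
drop 2:i onto {0:b, 1:o}
drop 3:i onto {2:i}
drop 4:c onto floor
drop 5:o onto {3:i}
drop 6:e onto {5:o}
drop 7:e onto {6:e}
drop 8:e onto {7:e}
drop 9:o onto {8:e}
ground layer = {0:b, 1:o, 4:c}
drop-orders for the pieces not yet dropped (sum over which currently-grounded one goes next):
  1 to go: {4} 1  {9} 1
  2 to go: {4,9} 2  {8,9} 1
  3 to go: {4,8,9} 3  {7,8,9} 1
  4 to go: {4,7,8,9} 4  {6,7,8,9} 1
  5 to go: {4,6,7,8,9} 5  {5,6,7,8,9} 1
  6 to go: {3,5,6,7,8,9} 1  {4,5,6,7,8,9} 6
  7 to go: {2,3,5,6,7,8,9} 1  {3,4,5,6,7,8,9} 7
  8 to go: {0,2,3,5,6,7,8,9} 1  {1,2,3,5,6,7,8,9} 1  {2,3,4,5,6,7,8,9} 8
  if 0:b drops first: 9 orders
  if 1:o drops first: 9 orders
  if 4:c drops first: 2 orders
heap linearizations: 20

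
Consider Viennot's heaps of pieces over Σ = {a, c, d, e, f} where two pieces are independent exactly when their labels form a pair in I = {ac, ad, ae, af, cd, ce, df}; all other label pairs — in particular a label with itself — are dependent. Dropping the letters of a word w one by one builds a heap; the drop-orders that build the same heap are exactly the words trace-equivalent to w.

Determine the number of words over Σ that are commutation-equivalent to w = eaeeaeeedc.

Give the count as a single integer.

360

#0=e has no predecessor
#1=a has no predecessor
#2=e depends on [0:e]
#3=e depends on [2:e]
#4=a depends on [1:a]
#5=e depends on [3:e]
#6=e depends on [5:e]
#7=e depends on [6:e]
#8=d depends on [7:e]
#9=c has no predecessor
sources: [0:e, 1:a, 9:c]
N(rest) = Σ N(rest − s) over sources s of rest; N(one piece) = 1:
  size 1 → [4]=1  [8]=1  [9]=1
  size 2 → [1,4]=1  [4,8]=2  [4,9]=2  [7,8]=1  [8,9]=2
  size 3 → [1,4,8]=3  [1,4,9]=3  [4,7,8]=3  [4,8,9]=6  [6,7,8]=1  [7,8,9]=3
  size 4 → [1,4,7,8]=6  [1,4,8,9]=12  [4,6,7,8]=4  [4,7,8,9]=12  [5,6,7,8]=1  [6,7,8,9]=4
  size 5 → [1,4,6,7,8]=10  [1,4,7,8,9]=30  [3,5,6,7,8]=1  [4,5,6,7,8]=5  [4,6,7,8,9]=20  [5,6,7,8,9]=5
  size 6 → [1,4,5,6,7,8]=15  [1,4,6,7,8,9]=60  [2,3,5,6,7,8]=1  [3,4,5,6,7,8]=6  [3,5,6,7,8,9]=6  [4,5,6,7,8,9]=30
  size 7 → [0,2,3,5,6,7,8]=1  [1,3,4,5,6,7,8]=21  [1,4,5,6,7,8,9]=105  [2,3,4,5,6,7,8]=7  [2,3,5,6,7,8,9]=7  [3,4,5,6,7,8,9]=42
  size 8 → [0,2,3,4,5,6,7,8]=8  [0,2,3,5,6,7,8,9]=8  [1,2,3,4,5,6,7,8]=28  [1,3,4,5,6,7,8,9]=168  [2,3,4,5,6,7,8,9]=56
  first=0(e) contributes 252
  first=1(a) contributes 72
  first=9(c) contributes 36
|[w]| = 360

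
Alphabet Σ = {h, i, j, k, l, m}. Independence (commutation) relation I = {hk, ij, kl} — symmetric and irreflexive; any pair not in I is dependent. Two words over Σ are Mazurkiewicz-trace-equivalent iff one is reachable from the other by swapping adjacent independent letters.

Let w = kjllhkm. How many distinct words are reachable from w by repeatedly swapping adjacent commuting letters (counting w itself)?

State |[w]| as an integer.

piece 0:k — minimal
piece 1:j rests on {0:k}
piece 2:l rests on {1:j}
piece 3:l rests on {2:l}
piece 4:h rests on {3:l}
piece 5:k rests on {1:j}
piece 6:m rests on {4:h, 5:k}
minimal pieces: {0:k}
ways to finish when only these pieces remain (= sum over removing one remaining piece with nothing left below it):
  1 left: {6}→1
  2 left: {4,6}→1  {5,6}→1
  3 left: {3,4,6}→1  {4,5,6}→2
  4 left: {2,3,4,6}→1  {3,4,5,6}→3
  5 left: {2,3,4,5,6}→4
  placing 0:k first → 4 extensions

4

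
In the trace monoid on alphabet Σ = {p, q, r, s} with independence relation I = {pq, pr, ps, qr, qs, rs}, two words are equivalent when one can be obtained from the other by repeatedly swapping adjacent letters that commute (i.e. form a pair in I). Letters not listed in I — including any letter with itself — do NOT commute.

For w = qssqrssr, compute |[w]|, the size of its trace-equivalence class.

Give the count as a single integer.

420

drop 0:q onto floor
drop 1:s onto floor
drop 2:s onto {1:s}
drop 3:q onto {0:q}
drop 4:r onto floor
drop 5:s onto {2:s}
drop 6:s onto {5:s}
drop 7:r onto {4:r}
ground layer = {0:q, 1:s, 4:r}
drop-orders for the pieces not yet dropped (sum over which currently-grounded one goes next):
  1 to go: {3} 1  {6} 1  {7} 1
  2 to go: {0,3} 1  {3,6} 2  {3,7} 2  {4,7} 1  {5,6} 1  {6,7} 2
  3 to go: {0,3,6} 3  {0,3,7} 3  {2,5,6} 1  {3,4,7} 3  {3,5,6} 3  {3,6,7} 6  {4,6,7} 3  {5,6,7} 3
  4 to go: {0,3,4,7} 6  {0,3,5,6} 6  {0,3,6,7} 12  {1,2,5,6} 1  {2,3,5,6} 4  {2,5,6,7} 4  {3,4,6,7} 12  {3,5,6,7} 12  {4,5,6,7} 6
  5 to go: {0,2,3,5,6} 10  {0,3,4,6,7} 30  {0,3,5,6,7} 30  {1,2,3,5,6} 5  {1,2,5,6,7} 5  {2,3,5,6,7} 20  {2,4,5,6,7} 10  {3,4,5,6,7} 30
  6 to go: {0,1,2,3,5,6} 15  {0,2,3,5,6,7} 60  {0,3,4,5,6,7} 90  {1,2,3,5,6,7} 30  {1,2,4,5,6,7} 15  {2,3,4,5,6,7} 60
  if 0:q drops first: 105 orders
  if 1:s drops first: 210 orders
  if 4:r drops first: 105 orders
heap linearizations: 420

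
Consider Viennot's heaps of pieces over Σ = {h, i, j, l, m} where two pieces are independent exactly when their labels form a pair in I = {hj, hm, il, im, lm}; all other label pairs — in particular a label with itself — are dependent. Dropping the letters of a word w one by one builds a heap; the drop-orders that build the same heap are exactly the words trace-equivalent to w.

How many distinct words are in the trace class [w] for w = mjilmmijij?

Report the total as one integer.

30

0(m) covers ∅
1(j) covers 0:m
2(i) covers 1:j
3(l) covers 1:j
4(m) covers 1:j
5(m) covers 4:m
6(i) covers 2:i
7(j) covers 3:l, 5:m, 6:i
8(i) covers 7:j
9(j) covers 8:i
floor of heap: 0:m
completions by unplaced set U, small U first (add the entries for U minus each lowest piece of U):
  |U|=1: {9}:1
  |U|=2: {8,9}:1
  |U|=3: {7,8,9}:1
  |U|=4: {3,7,8,9}:1  {5,7,8,9}:1  {6,7,8,9}:1
  |U|=5: {2,6,7,8,9}:1  {3,5,7,8,9}:2  {3,6,7,8,9}:2  {4,5,7,8,9}:1  {5,6,7,8,9}:2
  |U|=6: {2,3,6,7,8,9}:3  {2,5,6,7,8,9}:3  {3,4,5,7,8,9}:3  {3,5,6,7,8,9}:6  {4,5,6,7,8,9}:3
  |U|=7: {2,3,5,6,7,8,9}:12  {2,4,5,6,7,8,9}:6  {3,4,5,6,7,8,9}:12
  |U|=8: {2,3,4,5,6,7,8,9}:30
  start at 0(m): 30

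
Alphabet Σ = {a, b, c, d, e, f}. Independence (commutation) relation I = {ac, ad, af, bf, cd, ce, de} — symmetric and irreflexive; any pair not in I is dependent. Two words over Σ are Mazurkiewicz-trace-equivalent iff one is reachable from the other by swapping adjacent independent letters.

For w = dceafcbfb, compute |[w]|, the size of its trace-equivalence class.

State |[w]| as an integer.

drop 0:d onto floor
drop 1:c onto floor
drop 2:e onto floor
drop 3:a onto {2:e}
drop 4:f onto {0:d, 1:c, 2:e}
drop 5:c onto {4:f}
drop 6:b onto {3:a, 5:c}
drop 7:f onto {5:c}
drop 8:b onto {6:b}
ground layer = {0:d, 1:c, 2:e}
drop-orders for the pieces not yet dropped (sum over which currently-grounded one goes next):
  1 to go: {7} 1  {8} 1
  2 to go: {6,8} 1  {7,8} 2
  3 to go: {3,6,8} 1  {6,7,8} 3
  4 to go: {3,6,7,8} 4  {5,6,7,8} 3
  5 to go: {3,5,6,7,8} 7  {4,5,6,7,8} 3
  6 to go: {0,4,5,6,7,8} 3  {1,4,5,6,7,8} 3  {3,4,5,6,7,8} 10
  7 to go: {0,1,4,5,6,7,8} 6  {0,3,4,5,6,7,8} 13  {1,3,4,5,6,7,8} 13  {2,3,4,5,6,7,8} 10
  if 0:d drops first: 23 orders
  if 1:c drops first: 23 orders
  if 2:e drops first: 32 orders
heap linearizations: 78

78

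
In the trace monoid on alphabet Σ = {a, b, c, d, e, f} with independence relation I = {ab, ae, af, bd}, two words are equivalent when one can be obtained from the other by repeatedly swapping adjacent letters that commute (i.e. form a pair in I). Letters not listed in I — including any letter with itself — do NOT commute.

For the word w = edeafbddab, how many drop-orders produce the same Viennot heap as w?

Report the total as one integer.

35

piece 0:e — minimal
piece 1:d rests on {0:e}
piece 2:e rests on {1:d}
piece 3:a rests on {1:d}
piece 4:f rests on {2:e}
piece 5:b rests on {4:f}
piece 6:d rests on {3:a, 4:f}
piece 7:d rests on {6:d}
piece 8:a rests on {7:d}
piece 9:b rests on {5:b}
minimal pieces: {0:e}
ways to finish when only these pieces remain (= sum over removing one remaining piece with nothing left below it):
  1 left: {8}→1  {9}→1
  2 left: {5,9}→1  {7,8}→1  {8,9}→2
  3 left: {5,8,9}→3  {6,7,8}→1  {7,8,9}→3
  4 left: {3,6,7,8}→1  {5,7,8,9}→6  {6,7,8,9}→4
  5 left: {3,6,7,8,9}→5  {5,6,7,8,9}→10
  6 left: {3,5,6,7,8,9}→15  {4,5,6,7,8,9}→10
  7 left: {2,4,5,6,7,8,9}→10  {3,4,5,6,7,8,9}→25
  8 left: {2,3,4,5,6,7,8,9}→35
  placing 0:e first → 35 extensions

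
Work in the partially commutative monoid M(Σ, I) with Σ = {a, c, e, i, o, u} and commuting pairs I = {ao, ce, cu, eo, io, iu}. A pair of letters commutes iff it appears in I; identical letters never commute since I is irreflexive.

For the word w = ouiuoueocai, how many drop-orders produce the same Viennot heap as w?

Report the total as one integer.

0(o) covers ∅
1(u) covers 0:o
2(i) covers ∅
3(u) covers 1:u
4(o) covers 3:u
5(u) covers 4:o
6(e) covers 2:i, 5:u
7(o) covers 5:u
8(c) covers 2:i, 7:o
9(a) covers 6:e, 8:c
10(i) covers 9:a
floor of heap: 0:o, 2:i
completions by unplaced set U, small U first (add the entries for U minus each lowest piece of U):
  |U|=1: {10}:1
  |U|=2: {9,10}:1
  |U|=3: {6,9,10}:1  {8,9,10}:1
  |U|=4: {6,8,9,10}:2  {7,8,9,10}:1
  |U|=5: {2,6,8,9,10}:2  {6,7,8,9,10}:3
  |U|=6: {2,6,7,8,9,10}:5  {5,6,7,8,9,10}:3
  |U|=7: {2,5,6,7,8,9,10}:8  {4,5,6,7,8,9,10}:3
  |U|=8: {2,4,5,6,7,8,9,10}:11  {3,4,5,6,7,8,9,10}:3
  |U|=9: {1,3,4,5,6,7,8,9,10}:3  {2,3,4,5,6,7,8,9,10}:14
  start at 0(o): 17
  start at 2(i): 3
sum over floor = 20

20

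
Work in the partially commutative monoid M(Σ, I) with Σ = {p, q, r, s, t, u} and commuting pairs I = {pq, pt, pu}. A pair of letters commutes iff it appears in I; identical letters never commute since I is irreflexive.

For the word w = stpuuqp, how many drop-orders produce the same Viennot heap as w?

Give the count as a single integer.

piece 0:s — minimal
piece 1:t rests on {0:s}
piece 2:p rests on {0:s}
piece 3:u rests on {1:t}
piece 4:u rests on {3:u}
piece 5:q rests on {4:u}
piece 6:p rests on {2:p}
minimal pieces: {0:s}
ways to finish when only these pieces remain (= sum over removing one remaining piece with nothing left below it):
  1 left: {5}→1  {6}→1
  2 left: {2,6}→1  {4,5}→1  {5,6}→2
  3 left: {2,5,6}→3  {3,4,5}→1  {4,5,6}→3
  4 left: {1,3,4,5}→1  {2,4,5,6}→6  {3,4,5,6}→4
  5 left: {1,3,4,5,6}→5  {2,3,4,5,6}→10
  placing 0:s first → 15 extensions

15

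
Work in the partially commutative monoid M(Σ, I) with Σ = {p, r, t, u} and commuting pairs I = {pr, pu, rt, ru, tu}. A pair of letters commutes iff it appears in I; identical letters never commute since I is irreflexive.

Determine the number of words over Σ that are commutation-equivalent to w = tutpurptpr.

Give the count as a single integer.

piece 0:t — minimal
piece 1:u — minimal
piece 2:t rests on {0:t}
piece 3:p rests on {2:t}
piece 4:u rests on {1:u}
piece 5:r — minimal
piece 6:p rests on {3:p}
piece 7:t rests on {6:p}
piece 8:p rests on {7:t}
piece 9:r rests on {5:r}
minimal pieces: {0:t, 1:u, 5:r}
ways to finish when only these pieces remain (= sum over removing one remaining piece with nothing left below it):
  1 left: {4}→1  {8}→1  {9}→1
  2 left: {1,4}→1  {4,8}→2  {4,9}→2  {5,9}→1  {7,8}→1  {8,9}→2
  3 left: {1,4,8}→3  {1,4,9}→3  {4,5,9}→3  {4,7,8}→3  {4,8,9}→6  {5,8,9}→3  {6,7,8}→1  {7,8,9}→3
  4 left: {1,4,5,9}→6  {1,4,7,8}→6  {1,4,8,9}→12  {3,6,7,8}→1  {4,5,8,9}→12  {4,6,7,8}→4  {4,7,8,9}→12  {5,7,8,9}→6  {6,7,8,9}→4
  5 left: {1,4,5,8,9}→30  {1,4,6,7,8}→10  {1,4,7,8,9}→30  {2,3,6,7,8}→1  {3,4,6,7,8}→5  {3,6,7,8,9}→5  {4,5,7,8,9}→30  {4,6,7,8,9}→20  {5,6,7,8,9}→10
  6 left: {0,2,3,6,7,8}→1  {1,3,4,6,7,8}→15  {1,4,5,7,8,9}→90  {1,4,6,7,8,9}→60  {2,3,4,6,7,8}→6  {2,3,6,7,8,9}→6  {3,4,6,7,8,9}→30  {3,5,6,7,8,9}→15  {4,5,6,7,8,9}→60
  7 left: {0,2,3,4,6,7,8}→7  {0,2,3,6,7,8,9}→7  {1,2,3,4,6,7,8}→21  {1,3,4,6,7,8,9}→105  {1,4,5,6,7,8,9}→210  {2,3,4,6,7,8,9}→42  {2,3,5,6,7,8,9}→21  {3,4,5,6,7,8,9}→105
  8 left: {0,1,2,3,4,6,7,8}→28  {0,2,3,4,6,7,8,9}→56  {0,2,3,5,6,7,8,9}→28  {1,2,3,4,6,7,8,9}→168  {1,3,4,5,6,7,8,9}→420  {2,3,4,5,6,7,8,9}→168
  placing 0:t first → 756 extensions
  placing 1:u first → 252 extensions
  placing 5:r first → 252 extensions
total linear extensions = 1260

1260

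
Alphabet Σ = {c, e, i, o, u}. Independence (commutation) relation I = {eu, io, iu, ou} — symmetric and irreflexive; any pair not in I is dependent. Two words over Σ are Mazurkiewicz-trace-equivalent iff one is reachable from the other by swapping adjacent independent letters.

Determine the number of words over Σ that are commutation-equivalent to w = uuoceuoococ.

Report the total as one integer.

0(u) covers ∅
1(u) covers 0:u
2(o) covers ∅
3(c) covers 1:u, 2:o
4(e) covers 3:c
5(u) covers 3:c
6(o) covers 4:e
7(o) covers 6:o
8(c) covers 5:u, 7:o
9(o) covers 8:c
10(c) covers 9:o
floor of heap: 0:u, 2:o
completions by unplaced set U, small U first (add the entries for U minus each lowest piece of U):
  |U|=1: {10}:1
  |U|=2: {9,10}:1
  |U|=3: {8,9,10}:1
  |U|=4: {5,8,9,10}:1  {7,8,9,10}:1
  |U|=5: {5,7,8,9,10}:2  {6,7,8,9,10}:1
  |U|=6: {4,6,7,8,9,10}:1  {5,6,7,8,9,10}:3
  |U|=7: {4,5,6,7,8,9,10}:4
  |U|=8: {3,4,5,6,7,8,9,10}:4
  |U|=9: {1,3,4,5,6,7,8,9,10}:4  {2,3,4,5,6,7,8,9,10}:4
  start at 0(u): 8
  start at 2(o): 4
sum over floor = 12

12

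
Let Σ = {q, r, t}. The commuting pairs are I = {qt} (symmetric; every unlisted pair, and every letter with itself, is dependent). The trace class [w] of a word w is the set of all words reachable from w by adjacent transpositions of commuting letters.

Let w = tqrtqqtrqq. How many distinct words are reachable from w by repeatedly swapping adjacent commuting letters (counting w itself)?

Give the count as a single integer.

0(t) covers ∅
1(q) covers ∅
2(r) covers 0:t, 1:q
3(t) covers 2:r
4(q) covers 2:r
5(q) covers 4:q
6(t) covers 3:t
7(r) covers 5:q, 6:t
8(q) covers 7:r
9(q) covers 8:q
floor of heap: 0:t, 1:q
completions by unplaced set U, small U first (add the entries for U minus each lowest piece of U):
  |U|=1: {9}:1
  |U|=2: {8,9}:1
  |U|=3: {7,8,9}:1
  |U|=4: {5,7,8,9}:1  {6,7,8,9}:1
  |U|=5: {3,6,7,8,9}:1  {4,5,7,8,9}:1  {5,6,7,8,9}:2
  |U|=6: {3,5,6,7,8,9}:3  {4,5,6,7,8,9}:3
  |U|=7: {3,4,5,6,7,8,9}:6
  |U|=8: {2,3,4,5,6,7,8,9}:6
  start at 0(t): 6
  start at 1(q): 6
sum over floor = 12

12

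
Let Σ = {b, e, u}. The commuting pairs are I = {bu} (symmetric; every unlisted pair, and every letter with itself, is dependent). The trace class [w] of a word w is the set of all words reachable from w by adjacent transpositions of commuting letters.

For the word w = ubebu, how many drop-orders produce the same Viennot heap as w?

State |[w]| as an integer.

4

#0=u has no predecessor
#1=b has no predecessor
#2=e depends on [0:u, 1:b]
#3=b depends on [2:e]
#4=u depends on [2:e]
sources: [0:u, 1:b]
N(rest) = Σ N(rest − s) over sources s of rest; N(one piece) = 1:
  size 1 → [3]=1  [4]=1
  size 2 → [3,4]=2
  size 3 → [2,3,4]=2
  first=0(u) contributes 2
  first=1(b) contributes 2
|[w]| = 4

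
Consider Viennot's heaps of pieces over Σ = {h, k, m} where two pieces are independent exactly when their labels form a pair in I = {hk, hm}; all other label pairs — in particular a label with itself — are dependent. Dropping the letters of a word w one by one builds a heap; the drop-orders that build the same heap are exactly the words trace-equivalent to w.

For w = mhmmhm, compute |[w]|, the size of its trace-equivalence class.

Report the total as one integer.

drop 0:m onto floor
drop 1:h onto floor
drop 2:m onto {0:m}
drop 3:m onto {2:m}
drop 4:h onto {1:h}
drop 5:m onto {3:m}
ground layer = {0:m, 1:h}
drop-orders for the pieces not yet dropped (sum over which currently-grounded one goes next):
  1 to go: {4} 1  {5} 1
  2 to go: {1,4} 1  {3,5} 1  {4,5} 2
  3 to go: {1,4,5} 3  {2,3,5} 1  {3,4,5} 3
  4 to go: {0,2,3,5} 1  {1,3,4,5} 6  {2,3,4,5} 4
  if 0:m drops first: 10 orders
  if 1:h drops first: 5 orders
heap linearizations: 15

15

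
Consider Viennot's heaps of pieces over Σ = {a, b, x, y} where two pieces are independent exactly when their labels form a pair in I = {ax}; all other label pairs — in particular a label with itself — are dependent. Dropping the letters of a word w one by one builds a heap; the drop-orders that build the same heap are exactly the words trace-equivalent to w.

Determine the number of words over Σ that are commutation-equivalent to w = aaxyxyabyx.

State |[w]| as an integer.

3

drop 0:a onto floor
drop 1:a onto {0:a}
drop 2:x onto floor
drop 3:y onto {1:a, 2:x}
drop 4:x onto {3:y}
drop 5:y onto {4:x}
drop 6:a onto {5:y}
drop 7:b onto {6:a}
drop 8:y onto {7:b}
drop 9:x onto {8:y}
ground layer = {0:a, 2:x}
drop-orders for the pieces not yet dropped (sum over which currently-grounded one goes next):
  1 to go: {9} 1
  2 to go: {8,9} 1
  3 to go: {7,8,9} 1
  4 to go: {6,7,8,9} 1
  5 to go: {5,6,7,8,9} 1
  6 to go: {4,5,6,7,8,9} 1
  7 to go: {3,4,5,6,7,8,9} 1
  8 to go: {1,3,4,5,6,7,8,9} 1  {2,3,4,5,6,7,8,9} 1
  if 0:a drops first: 2 orders
  if 2:x drops first: 1 orders
heap linearizations: 3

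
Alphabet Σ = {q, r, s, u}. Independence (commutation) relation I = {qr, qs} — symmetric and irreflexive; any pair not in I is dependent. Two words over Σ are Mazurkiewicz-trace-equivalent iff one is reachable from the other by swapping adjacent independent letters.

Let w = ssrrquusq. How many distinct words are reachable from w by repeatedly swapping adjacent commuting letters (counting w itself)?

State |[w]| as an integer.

drop 0:s onto floor
drop 1:s onto {0:s}
drop 2:r onto {1:s}
drop 3:r onto {2:r}
drop 4:q onto floor
drop 5:u onto {3:r, 4:q}
drop 6:u onto {5:u}
drop 7:s onto {6:u}
drop 8:q onto {6:u}
ground layer = {0:s, 4:q}
drop-orders for the pieces not yet dropped (sum over which currently-grounded one goes next):
  1 to go: {7} 1  {8} 1
  2 to go: {7,8} 2
  3 to go: {6,7,8} 2
  4 to go: {5,6,7,8} 2
  5 to go: {3,5,6,7,8} 2  {4,5,6,7,8} 2
  6 to go: {2,3,5,6,7,8} 2  {3,4,5,6,7,8} 4
  7 to go: {1,2,3,5,6,7,8} 2  {2,3,4,5,6,7,8} 6
  if 0:s drops first: 8 orders
  if 4:q drops first: 2 orders
heap linearizations: 10

10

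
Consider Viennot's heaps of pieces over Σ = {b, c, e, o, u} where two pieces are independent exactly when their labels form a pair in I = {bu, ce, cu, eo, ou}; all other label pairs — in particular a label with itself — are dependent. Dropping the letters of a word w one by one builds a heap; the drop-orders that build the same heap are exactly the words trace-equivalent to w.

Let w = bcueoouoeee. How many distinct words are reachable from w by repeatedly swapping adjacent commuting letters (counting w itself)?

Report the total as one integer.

0(b) covers ∅
1(c) covers 0:b
2(u) covers ∅
3(e) covers 0:b, 2:u
4(o) covers 1:c
5(o) covers 4:o
6(u) covers 3:e
7(o) covers 5:o
8(e) covers 6:u
9(e) covers 8:e
10(e) covers 9:e
floor of heap: 0:b, 2:u
completions by unplaced set U, small U first (add the entries for U minus each lowest piece of U):
  |U|=1: {7}:1  {10}:1
  |U|=2: {5,7}:1  {7,10}:2  {9,10}:1
  |U|=3: {4,5,7}:1  {5,7,10}:3  {7,9,10}:3  {8,9,10}:1
  |U|=4: {1,4,5,7}:1  {4,5,7,10}:4  {5,7,9,10}:6  {6,8,9,10}:1  {7,8,9,10}:4
  |U|=5: {1,4,5,7,10}:5  {3,6,8,9,10}:1  {4,5,7,9,10}:10  {5,7,8,9,10}:10  {6,7,8,9,10}:5
  |U|=6: {1,4,5,7,9,10}:15  {2,3,6,8,9,10}:1  {3,6,7,8,9,10}:6  {4,5,7,8,9,10}:20  {5,6,7,8,9,10}:15
  |U|=7: {1,4,5,7,8,9,10}:35  {2,3,6,7,8,9,10}:7  {3,5,6,7,8,9,10}:21  {4,5,6,7,8,9,10}:35
  |U|=8: {1,4,5,6,7,8,9,10}:70  {2,3,5,6,7,8,9,10}:28  {3,4,5,6,7,8,9,10}:56
  |U|=9: {1,3,4,5,6,7,8,9,10}:126  {2,3,4,5,6,7,8,9,10}:84
  start at 0(b): 210
  start at 2(u): 126
sum over floor = 336

336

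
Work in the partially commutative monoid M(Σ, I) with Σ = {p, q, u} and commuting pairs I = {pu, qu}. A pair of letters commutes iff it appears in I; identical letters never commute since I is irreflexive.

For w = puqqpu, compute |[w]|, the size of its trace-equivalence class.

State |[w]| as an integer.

15

#0=p has no predecessor
#1=u has no predecessor
#2=q depends on [0:p]
#3=q depends on [2:q]
#4=p depends on [3:q]
#5=u depends on [1:u]
sources: [0:p, 1:u]
N(rest) = Σ N(rest − s) over sources s of rest; N(one piece) = 1:
  size 1 → [4]=1  [5]=1
  size 2 → [1,5]=1  [3,4]=1  [4,5]=2
  size 3 → [1,4,5]=3  [2,3,4]=1  [3,4,5]=3
  size 4 → [0,2,3,4]=1  [1,3,4,5]=6  [2,3,4,5]=4
  first=0(p) contributes 10
  first=1(u) contributes 5
|[w]| = 15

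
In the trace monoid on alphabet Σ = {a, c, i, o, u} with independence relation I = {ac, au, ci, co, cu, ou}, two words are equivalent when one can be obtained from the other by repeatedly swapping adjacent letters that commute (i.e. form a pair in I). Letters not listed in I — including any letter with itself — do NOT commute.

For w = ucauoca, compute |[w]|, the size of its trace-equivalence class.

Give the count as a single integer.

210

#0=u has no predecessor
#1=c has no predecessor
#2=a has no predecessor
#3=u depends on [0:u]
#4=o depends on [2:a]
#5=c depends on [1:c]
#6=a depends on [4:o]
sources: [0:u, 1:c, 2:a]
N(rest) = Σ N(rest − s) over sources s of rest; N(one piece) = 1:
  size 1 → [3]=1  [5]=1  [6]=1
  size 2 → [0,3]=1  [1,5]=1  [3,5]=2  [3,6]=2  [4,6]=1  [5,6]=2
  size 3 → [0,3,5]=3  [0,3,6]=3  [1,3,5]=3  [1,5,6]=3  [2,4,6]=1  [3,4,6]=3  [3,5,6]=6  [4,5,6]=3
  size 4 → [0,1,3,5]=6  [0,3,4,6]=6  [0,3,5,6]=12  [1,3,5,6]=12  [1,4,5,6]=6  [2,3,4,6]=4  [2,4,5,6]=4  [3,4,5,6]=12
  size 5 → [0,1,3,5,6]=30  [0,2,3,4,6]=10  [0,3,4,5,6]=30  [1,2,4,5,6]=10  [1,3,4,5,6]=30  [2,3,4,5,6]=20
  first=0(u) contributes 60
  first=1(c) contributes 60
  first=2(a) contributes 90
|[w]| = 210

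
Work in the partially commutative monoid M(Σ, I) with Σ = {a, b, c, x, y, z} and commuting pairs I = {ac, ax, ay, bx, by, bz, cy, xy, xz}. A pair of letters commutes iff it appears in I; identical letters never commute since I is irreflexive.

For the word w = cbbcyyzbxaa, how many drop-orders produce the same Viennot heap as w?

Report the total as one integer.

drop 0:c onto floor
drop 1:b onto {0:c}
drop 2:b onto {1:b}
drop 3:c onto {2:b}
drop 4:y onto floor
drop 5:y onto {4:y}
drop 6:z onto {3:c, 5:y}
drop 7:b onto {3:c}
drop 8:x onto {3:c}
drop 9:a onto {6:z, 7:b}
drop 10:a onto {9:a}
ground layer = {0:c, 4:y}
drop-orders for the pieces not yet dropped (sum over which currently-grounded one goes next):
  1 to go: {8} 1  {10} 1
  2 to go: {8,10} 2  {9,10} 1
  3 to go: {6,9,10} 1  {7,9,10} 1  {8,9,10} 3
  4 to go: {5,6,9,10} 1  {6,7,9,10} 2  {6,8,9,10} 4  {7,8,9,10} 4
  5 to go: {4,5,6,9,10} 1  {5,6,7,9,10} 3  {5,6,8,9,10} 5  {6,7,8,9,10} 10
  6 to go: {3,6,7,8,9,10} 10  {4,5,6,7,9,10} 4  {4,5,6,8,9,10} 6  {5,6,7,8,9,10} 18
  7 to go: {2,3,6,7,8,9,10} 10  {3,5,6,7,8,9,10} 28  {4,5,6,7,8,9,10} 28
  8 to go: {1,2,3,6,7,8,9,10} 10  {2,3,5,6,7,8,9,10} 38  {3,4,5,6,7,8,9,10} 56
  9 to go: {0,1,2,3,6,7,8,9,10} 10  {1,2,3,5,6,7,8,9,10} 48  {2,3,4,5,6,7,8,9,10} 94
  if 0:c drops first: 142 orders
  if 4:y drops first: 58 orders
heap linearizations: 200

200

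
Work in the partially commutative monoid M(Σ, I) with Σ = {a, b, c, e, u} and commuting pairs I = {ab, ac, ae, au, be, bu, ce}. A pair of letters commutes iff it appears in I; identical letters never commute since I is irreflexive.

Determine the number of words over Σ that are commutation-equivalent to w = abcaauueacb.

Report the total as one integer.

990

piece 0:a — minimal
piece 1:b — minimal
piece 2:c rests on {1:b}
piece 3:a rests on {0:a}
piece 4:a rests on {3:a}
piece 5:u rests on {2:c}
piece 6:u rests on {5:u}
piece 7:e rests on {6:u}
piece 8:a rests on {4:a}
piece 9:c rests on {6:u}
piece 10:b rests on {9:c}
minimal pieces: {0:a, 1:b}
ways to finish when only these pieces remain (= sum over removing one remaining piece with nothing left below it):
  1 left: {7}→1  {8}→1  {10}→1
  2 left: {4,8}→1  {7,8}→2  {7,10}→2  {8,10}→2  {9,10}→1
  3 left: {3,4,8}→1  {4,7,8}→3  {4,8,10}→3  {7,8,10}→6  {7,9,10}→3  {8,9,10}→3
  4 left: {0,3,4,8}→1  {3,4,7,8}→4  {3,4,8,10}→4  {4,7,8,10}→12  {4,8,9,10}→6  {6,7,9,10}→3  {7,8,9,10}→12
  5 left: {0,3,4,7,8}→5  {0,3,4,8,10}→5  {3,4,7,8,10}→20  {3,4,8,9,10}→10  {4,7,8,9,10}→30  {5,6,7,9,10}→3  {6,7,8,9,10}→15
  6 left: {0,3,4,7,8,10}→30  {0,3,4,8,9,10}→15  {2,5,6,7,9,10}→3  {3,4,7,8,9,10}→60  {4,6,7,8,9,10}→45  {5,6,7,8,9,10}→18
  7 left: {0,3,4,7,8,9,10}→105  {1,2,5,6,7,9,10}→3  {2,5,6,7,8,9,10}→21  {3,4,6,7,8,9,10}→105  {4,5,6,7,8,9,10}→63
  8 left: {0,3,4,6,7,8,9,10}→210  {1,2,5,6,7,8,9,10}→24  {2,4,5,6,7,8,9,10}→84  {3,4,5,6,7,8,9,10}→168
  9 left: {0,3,4,5,6,7,8,9,10}→378  {1,2,4,5,6,7,8,9,10}→108  {2,3,4,5,6,7,8,9,10}→252
  placing 0:a first → 360 extensions
  placing 1:b first → 630 extensions
total linear extensions = 990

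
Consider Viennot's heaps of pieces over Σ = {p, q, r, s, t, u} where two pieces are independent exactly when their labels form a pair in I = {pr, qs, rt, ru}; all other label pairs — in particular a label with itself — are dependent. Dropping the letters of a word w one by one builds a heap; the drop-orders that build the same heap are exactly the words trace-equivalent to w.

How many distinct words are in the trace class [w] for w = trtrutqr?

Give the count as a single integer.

drop 0:t onto floor
drop 1:r onto floor
drop 2:t onto {0:t}
drop 3:r onto {1:r}
drop 4:u onto {2:t}
drop 5:t onto {4:u}
drop 6:q onto {3:r, 5:t}
drop 7:r onto {6:q}
ground layer = {0:t, 1:r}
drop-orders for the pieces not yet dropped (sum over which currently-grounded one goes next):
  1 to go: {7} 1
  2 to go: {6,7} 1
  3 to go: {3,6,7} 1  {5,6,7} 1
  4 to go: {1,3,6,7} 1  {3,5,6,7} 2  {4,5,6,7} 1
  5 to go: {1,3,5,6,7} 3  {2,4,5,6,7} 1  {3,4,5,6,7} 3
  6 to go: {0,2,4,5,6,7} 1  {1,3,4,5,6,7} 6  {2,3,4,5,6,7} 4
  if 0:t drops first: 10 orders
  if 1:r drops first: 5 orders
heap linearizations: 15

15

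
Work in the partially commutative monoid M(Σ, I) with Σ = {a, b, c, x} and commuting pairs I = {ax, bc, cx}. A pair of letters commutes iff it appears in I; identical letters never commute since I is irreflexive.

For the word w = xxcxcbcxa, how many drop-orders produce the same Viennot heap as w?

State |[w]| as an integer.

drop 0:x onto floor
drop 1:x onto {0:x}
drop 2:c onto floor
drop 3:x onto {1:x}
drop 4:c onto {2:c}
drop 5:b onto {3:x}
drop 6:c onto {4:c}
drop 7:x onto {5:b}
drop 8:a onto {5:b, 6:c}
ground layer = {0:x, 2:c}
drop-orders for the pieces not yet dropped (sum over which currently-grounded one goes next):
  1 to go: {7} 1  {8} 1
  2 to go: {6,8} 1  {7,8} 2
  3 to go: {4,6,8} 1  {5,7,8} 2  {6,7,8} 3
  4 to go: {2,4,6,8} 1  {3,5,7,8} 2  {4,6,7,8} 4  {5,6,7,8} 5
  5 to go: {1,3,5,7,8} 2  {2,4,6,7,8} 5  {3,5,6,7,8} 7  {4,5,6,7,8} 9
  6 to go: {0,1,3,5,7,8} 2  {1,3,5,6,7,8} 9  {2,4,5,6,7,8} 14  {3,4,5,6,7,8} 16
  7 to go: {0,1,3,5,6,7,8} 11  {1,3,4,5,6,7,8} 25  {2,3,4,5,6,7,8} 30
  if 0:x drops first: 55 orders
  if 2:c drops first: 36 orders
heap linearizations: 91

91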